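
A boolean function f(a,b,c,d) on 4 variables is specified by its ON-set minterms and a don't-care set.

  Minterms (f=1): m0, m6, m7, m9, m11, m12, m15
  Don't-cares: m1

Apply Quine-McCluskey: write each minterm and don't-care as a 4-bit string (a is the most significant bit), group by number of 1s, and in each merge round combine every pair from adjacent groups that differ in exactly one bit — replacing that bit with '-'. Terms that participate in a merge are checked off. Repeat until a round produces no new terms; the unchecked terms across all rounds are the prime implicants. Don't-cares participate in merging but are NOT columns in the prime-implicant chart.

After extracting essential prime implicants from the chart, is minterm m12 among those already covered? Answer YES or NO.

Round 0: 0000✓ 0001✓ 0110✓ 0111✓ 1001✓ 1011✓ 1100 1111✓
Round 1: -001 -111 000- 011- 1-11 10-1
PIs = {-001, -111, 000-, 011-, 1-11, 10-1, 1100}
Coverage chart:
  m0: 000- ←essential
  m6: 011- ←essential
  m7: -111,011-
  m9: -001,10-1
  m11: 1-11,10-1
  m12: 1100 ←essential
  m15: -111,1-11
Essential: 000-, 011-, 1100

YES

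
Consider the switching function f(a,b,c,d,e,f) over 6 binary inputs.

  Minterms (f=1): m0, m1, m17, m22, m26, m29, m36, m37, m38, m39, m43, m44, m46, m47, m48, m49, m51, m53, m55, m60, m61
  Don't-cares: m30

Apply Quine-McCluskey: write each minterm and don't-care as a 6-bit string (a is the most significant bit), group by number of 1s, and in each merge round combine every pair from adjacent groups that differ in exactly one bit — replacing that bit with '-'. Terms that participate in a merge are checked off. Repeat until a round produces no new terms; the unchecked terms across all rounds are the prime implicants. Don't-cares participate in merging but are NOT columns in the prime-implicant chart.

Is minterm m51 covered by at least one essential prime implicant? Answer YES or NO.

size-2^0 implicants → 000000(✓)  000001(✓)  010001(✓)  010110(✓)  011010(✓)  011101(✓)  011110(✓)  100100(✓)  100101(✓)  100110(✓)  100111(✓)  101011(✓)  101100(✓)  101110(✓)  101111(✓)  110000(✓)  110001(✓)  110011(✓)  110101(✓)  110111(✓)  111100(✓)  111101(✓)
size-2^1 implicants → -10001  -11101  0-0001  00000-  01-110  011-10  1-0101(✓)  1-0111(✓)  1-1100  10-100(✓)  10-110(✓)  10-111(✓)  1001-0(✓)  1001-1(✓)  10010-(✓)  10011-(✓)  101-11  1011-0(✓)  10111-(✓)  11-101  110-01(✓)  110-11(✓)  1100-1(✓)  11000-  1101-1(✓)  11110-
size-2^2 implicants → 1-01-1  10-1-0  10-11-  1001--  110--1
Unchecked terms (primes): -10001, -11101, 0-0001, 00000-, 01-110, 011-10, 1-01-1, 1-1100, 10-1-0, 10-11-, 1001--, 101-11, 11-101, 110--1, 11000-, 11110-
Minterm coverage:
  m0 ⊆ 00000- [E]
  m1 ⊆ 0-0001,00000-
  m17 ⊆ -10001,0-0001
  m22 ⊆ 01-110 [E]
  m26 ⊆ 011-10 [E]
  m29 ⊆ -11101 [E]
  m36 ⊆ 10-1-0,1001--
  m37 ⊆ 1-01-1,1001--
  m38 ⊆ 10-1-0,10-11-,1001--
  m39 ⊆ 1-01-1,10-11-,1001--
  m43 ⊆ 101-11 [E]
  m44 ⊆ 1-1100,10-1-0
  m46 ⊆ 10-1-0,10-11-
  m47 ⊆ 10-11-,101-11
  m48 ⊆ 11000- [E]
  m49 ⊆ -10001,110--1,11000-
  m51 ⊆ 110--1 [E]
  m53 ⊆ 1-01-1,11-101,110--1
  m55 ⊆ 1-01-1,110--1
  m60 ⊆ 1-1100,11110-
  m61 ⊆ -11101,11-101,11110-
E = {-11101, 00000-, 01-110, 011-10, 101-11, 110--1, 11000-}

YES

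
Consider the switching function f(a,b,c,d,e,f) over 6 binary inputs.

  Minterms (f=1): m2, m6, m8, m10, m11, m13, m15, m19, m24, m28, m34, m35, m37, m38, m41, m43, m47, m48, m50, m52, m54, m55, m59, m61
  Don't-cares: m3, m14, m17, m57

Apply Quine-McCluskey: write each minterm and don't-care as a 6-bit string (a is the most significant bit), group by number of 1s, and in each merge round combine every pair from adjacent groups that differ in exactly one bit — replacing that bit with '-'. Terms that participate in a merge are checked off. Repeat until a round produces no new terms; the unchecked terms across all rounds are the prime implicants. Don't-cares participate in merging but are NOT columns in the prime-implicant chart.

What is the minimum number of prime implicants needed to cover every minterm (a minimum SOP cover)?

size-2^0 implicants → 000010(✓)  000011(✓)  000110(✓)  001000(✓)  001010(✓)  001011(✓)  001101(✓)  001110(✓)  001111(✓)  010001(✓)  010011(✓)  011000(✓)  011100(✓)  100010(✓)  100011(✓)  100101  100110(✓)  101001(✓)  101011(✓)  101111(✓)  110000(✓)  110010(✓)  110100(✓)  110110(✓)  110111(✓)  111001(✓)  111011(✓)  111101(✓)
size-2^1 implicants → -00010(✓)  -00011(✓)  -00110(✓)  -01011(✓)  -01111(✓)  0-0011  0-1000  00-010(✓)  00-011(✓)  00-110(✓)  000-10(✓)  00001-(✓)  001-10(✓)  001-11(✓)  0010-0  00101-(✓)  0011-1  00111-(✓)  0100-1  011-00  1-0010(✓)  1-0110(✓)  1-1001(✓)  1-1011(✓)  10-011(✓)  100-10(✓)  10001-(✓)  101-11(✓)  1010-1(✓)  110-00(✓)  110-10(✓)  1100-0(✓)  1101-0(✓)  11011-  111-01  1110-1(✓)
size-2^2 implicants → -0-011  -00-10  -0001-  -01-11  00--10  00-01-  001-1-  1-0-10  1-10-1  110--0
Unchecked terms (primes): -0-011, -00-10, -0001-, -01-11, 0-0011, 0-1000, 00--10, 00-01-, 001-1-, 0010-0, 0011-1, 0100-1, 011-00, 1-0-10, 1-10-1, 100101, 110--0, 11011-, 111-01
Minterm coverage:
  m2 ⊆ -00-10,-0001-,00--10,00-01-
  m6 ⊆ -00-10,00--10
  m8 ⊆ 0-1000,0010-0
  m10 ⊆ 00--10,00-01-,001-1-,0010-0
  m11 ⊆ -0-011,-01-11,00-01-,001-1-
  m13 ⊆ 0011-1 [E]
  m15 ⊆ -01-11,001-1-,0011-1
  m19 ⊆ 0-0011,0100-1
  m24 ⊆ 0-1000,011-00
  m28 ⊆ 011-00 [E]
  m34 ⊆ -00-10,-0001-,1-0-10
  m35 ⊆ -0-011,-0001-
  m37 ⊆ 100101 [E]
  m38 ⊆ -00-10,1-0-10
  m41 ⊆ 1-10-1 [E]
  m43 ⊆ -0-011,-01-11,1-10-1
  m47 ⊆ -01-11 [E]
  m48 ⊆ 110--0 [E]
  m50 ⊆ 1-0-10,110--0
  m52 ⊆ 110--0 [E]
  m54 ⊆ 1-0-10,110--0,11011-
  m55 ⊆ 11011- [E]
  m59 ⊆ 1-10-1 [E]
  m61 ⊆ 111-01 [E]
E = {-01-11, 0011-1, 011-00, 1-10-1, 100101, 110--0, 11011-, 111-01}
Petrick residual → -0-011, -00-10, 0-0011, 0010-0
Cover = b'd'ef + b'c'ef' + b'cef + a'c'd'ef + a'b'cd'f' + a'b'cdf + a'bce'f' + acd'f + ab'c'de'f + abc'f' + abc'de + abce'f  |cover|=12

12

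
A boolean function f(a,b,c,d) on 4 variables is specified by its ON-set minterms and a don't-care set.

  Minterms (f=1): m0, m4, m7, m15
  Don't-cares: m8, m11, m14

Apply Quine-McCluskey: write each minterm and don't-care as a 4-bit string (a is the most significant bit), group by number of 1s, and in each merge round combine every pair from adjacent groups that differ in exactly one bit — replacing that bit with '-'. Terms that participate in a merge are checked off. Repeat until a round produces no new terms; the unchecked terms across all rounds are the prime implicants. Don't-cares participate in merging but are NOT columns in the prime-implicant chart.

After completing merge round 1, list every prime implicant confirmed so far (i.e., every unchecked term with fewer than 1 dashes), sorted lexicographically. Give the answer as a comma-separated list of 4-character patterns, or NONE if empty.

NONE

[col 0] 0000*, 0100*, 0111*, 1000*, 1011*, 1110*, 1111*
[col 1] -000, -111, 0-00, 1-11, 111-
Prime implicants: -000, -111, 0-00, 1-11, 111-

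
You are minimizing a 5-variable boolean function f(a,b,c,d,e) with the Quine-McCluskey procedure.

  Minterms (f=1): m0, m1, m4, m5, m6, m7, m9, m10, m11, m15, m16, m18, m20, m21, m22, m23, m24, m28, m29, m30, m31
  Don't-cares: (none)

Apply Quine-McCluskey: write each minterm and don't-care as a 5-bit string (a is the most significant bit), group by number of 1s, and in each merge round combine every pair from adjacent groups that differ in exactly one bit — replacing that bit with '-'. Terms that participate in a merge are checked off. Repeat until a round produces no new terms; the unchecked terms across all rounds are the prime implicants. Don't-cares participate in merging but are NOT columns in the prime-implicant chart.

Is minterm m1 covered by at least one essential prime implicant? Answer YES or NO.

NO

Round 0: 00000✓ 00001✓ 00100✓ 00101✓ 00110✓ 00111✓ 01001✓ 01010✓ 01011✓ 01111✓ 10000✓ 10010✓ 10100✓ 10101✓ 10110✓ 10111✓ 11000✓ 11100✓ 11101✓ 11110✓ 11111✓
Round 1: -0000✓ -0100✓ -0101✓ -0110✓ -0111✓ -1111✓ 0-001 0-111✓ 00-00✓ 00-01✓ 0000-✓ 001-0✓ 001-1✓ 0010-✓ 0011-✓ 01-11 010-1 0101- 1-000✓ 1-100✓ 1-101✓ 1-110✓ 1-111✓ 10-00✓ 10-10✓ 100-0✓ 101-0✓ 101-1✓ 1010-✓ 1011-✓ 11-00✓ 111-0✓ 111-1✓ 1110-✓ 1111-✓
Round 2: --111 -0-00 -01-0✓ -01-1✓ -010-✓ -011-✓ 00-0- 001--✓ 1--00 1-1-0✓ 1-1-1✓ 1-10-✓ 1-11-✓ 10--0 101--✓ 111--✓
Round 3: -01-- 1-1--
PIs = {--111, -0-00, -01--, 0-001, 00-0-, 01-11, 010-1, 0101-, 1--00, 1-1--, 10--0}
Coverage chart:
  m0: -0-00,00-0-
  m1: 0-001,00-0-
  m4: -0-00,-01--,00-0-
  m5: -01--,00-0-
  m6: -01-- ←essential
  m7: --111,-01--
  m9: 0-001,010-1
  m10: 0101- ←essential
  m11: 01-11,010-1,0101-
  m15: --111,01-11
  m16: -0-00,1--00,10--0
  m18: 10--0 ←essential
  m20: -0-00,-01--,1--00,1-1--,10--0
  m21: -01--,1-1--
  m22: -01--,1-1--,10--0
  m23: --111,-01--,1-1--
  m24: 1--00 ←essential
  m28: 1--00,1-1--
  m29: 1-1-- ←essential
  m30: 1-1-- ←essential
  m31: --111,1-1--
Essential: -01--, 0101-, 1--00, 1-1--, 10--0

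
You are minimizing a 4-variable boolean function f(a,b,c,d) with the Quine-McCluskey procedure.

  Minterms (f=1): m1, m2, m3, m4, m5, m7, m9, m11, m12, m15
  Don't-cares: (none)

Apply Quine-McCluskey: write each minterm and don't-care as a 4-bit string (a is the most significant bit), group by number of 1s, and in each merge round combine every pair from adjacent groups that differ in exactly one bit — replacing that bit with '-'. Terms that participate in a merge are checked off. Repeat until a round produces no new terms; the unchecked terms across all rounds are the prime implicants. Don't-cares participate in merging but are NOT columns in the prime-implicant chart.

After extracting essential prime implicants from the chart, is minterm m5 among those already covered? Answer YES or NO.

Round 0: 0001✓ 0010✓ 0011✓ 0100✓ 0101✓ 0111✓ 1001✓ 1011✓ 1100✓ 1111✓
Round 1: -001✓ -011✓ -100 -111✓ 0-01✓ 0-11✓ 00-1✓ 001- 01-1✓ 010- 1-11✓ 10-1✓
Round 2: --11 -0-1 0--1
PIs = {--11, -0-1, -100, 0--1, 001-, 010-}
Coverage chart:
  m1: -0-1,0--1
  m2: 001- ←essential
  m3: --11,-0-1,0--1,001-
  m4: -100,010-
  m5: 0--1,010-
  m7: --11,0--1
  m9: -0-1 ←essential
  m11: --11,-0-1
  m12: -100 ←essential
  m15: --11 ←essential
Essential: --11, -0-1, -100, 001-

NO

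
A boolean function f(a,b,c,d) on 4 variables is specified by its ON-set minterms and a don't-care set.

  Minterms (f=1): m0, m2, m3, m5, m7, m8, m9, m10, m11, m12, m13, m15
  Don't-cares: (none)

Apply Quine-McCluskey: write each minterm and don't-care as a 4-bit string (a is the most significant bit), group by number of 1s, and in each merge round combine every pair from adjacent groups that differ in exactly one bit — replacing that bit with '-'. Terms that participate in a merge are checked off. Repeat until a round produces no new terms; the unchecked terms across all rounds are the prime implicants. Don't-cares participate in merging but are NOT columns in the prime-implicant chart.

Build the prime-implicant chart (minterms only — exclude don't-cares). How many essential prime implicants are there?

3

size-2^0 implicants → 0000(✓)  0010(✓)  0011(✓)  0101(✓)  0111(✓)  1000(✓)  1001(✓)  1010(✓)  1011(✓)  1100(✓)  1101(✓)  1111(✓)
size-2^1 implicants → -000(✓)  -010(✓)  -011(✓)  -101(✓)  -111(✓)  0-11(✓)  00-0(✓)  001-(✓)  01-1(✓)  1-00(✓)  1-01(✓)  1-11(✓)  10-0(✓)  10-1(✓)  100-(✓)  101-(✓)  11-1(✓)  110-(✓)
size-2^2 implicants → --11  -0-0  -01-  -1-1  1--1  1-0-  10--
Unchecked terms (primes): --11, -0-0, -01-, -1-1, 1--1, 1-0-, 10--
Minterm coverage:
  m0 ⊆ -0-0 [E]
  m2 ⊆ -0-0,-01-
  m3 ⊆ --11,-01-
  m5 ⊆ -1-1 [E]
  m7 ⊆ --11,-1-1
  m8 ⊆ -0-0,1-0-,10--
  m9 ⊆ 1--1,1-0-,10--
  m10 ⊆ -0-0,-01-,10--
  m11 ⊆ --11,-01-,1--1,10--
  m12 ⊆ 1-0- [E]
  m13 ⊆ -1-1,1--1,1-0-
  m15 ⊆ --11,-1-1,1--1
E = {-0-0, -1-1, 1-0-}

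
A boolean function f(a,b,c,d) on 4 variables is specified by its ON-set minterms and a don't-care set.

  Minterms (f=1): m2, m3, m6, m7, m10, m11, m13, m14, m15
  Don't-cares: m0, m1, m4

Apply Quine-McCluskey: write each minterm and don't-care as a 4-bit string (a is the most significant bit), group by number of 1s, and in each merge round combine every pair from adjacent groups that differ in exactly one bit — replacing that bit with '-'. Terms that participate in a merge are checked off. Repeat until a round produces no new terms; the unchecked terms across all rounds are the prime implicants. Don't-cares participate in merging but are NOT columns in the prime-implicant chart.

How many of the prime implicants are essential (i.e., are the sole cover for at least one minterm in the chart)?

2

[col 0] 0000*, 0001*, 0010*, 0011*, 0100*, 0110*, 0111*, 1010*, 1011*, 1101*, 1110*, 1111*
[col 1] -010*, -011*, -110*, -111*, 0-00*, 0-10*, 0-11*, 00-0*, 00-1*, 000-*, 001-*, 01-0*, 011-*, 1-10*, 1-11*, 101-*, 11-1, 111-*
[col 2] --10*, --11*, -01-*, -11-*, 0--0, 0-1-*, 00--, 1-1-*
[col 3] --1-
Prime implicants: --1-, 0--0, 00--, 11-1
PI chart (minterm → PIs covering it):
  2 | --1-,0--0,00--
  3 | --1-,00--
  6 | --1-,0--0
  7 | --1-  (sole → essential)
  10 | --1-  (sole → essential)
  11 | --1-  (sole → essential)
  13 | 11-1  (sole → essential)
  14 | --1-  (sole → essential)
  15 | --1-,11-1
Essential prime implicants: --1-, 11-1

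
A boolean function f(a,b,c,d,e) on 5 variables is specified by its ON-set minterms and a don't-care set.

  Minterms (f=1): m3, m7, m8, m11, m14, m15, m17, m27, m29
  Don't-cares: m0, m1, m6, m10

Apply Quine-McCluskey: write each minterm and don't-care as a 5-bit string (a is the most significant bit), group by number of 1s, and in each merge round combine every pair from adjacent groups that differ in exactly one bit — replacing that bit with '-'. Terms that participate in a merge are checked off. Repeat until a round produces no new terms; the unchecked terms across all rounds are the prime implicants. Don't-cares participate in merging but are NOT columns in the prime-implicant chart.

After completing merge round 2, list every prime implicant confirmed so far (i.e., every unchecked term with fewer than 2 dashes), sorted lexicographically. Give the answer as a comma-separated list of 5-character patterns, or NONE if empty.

-0001, -1011, 0-000, 000-1, 0000-, 010-0, 11101

size-2^0 implicants → 00000(✓)  00001(✓)  00011(✓)  00110(✓)  00111(✓)  01000(✓)  01010(✓)  01011(✓)  01110(✓)  01111(✓)  10001(✓)  11011(✓)  11101
size-2^1 implicants → -0001  -1011  0-000  0-011(✓)  0-110(✓)  0-111(✓)  00-11(✓)  000-1  0000-  0011-(✓)  01-10(✓)  01-11(✓)  010-0  0101-(✓)  0111-(✓)
size-2^2 implicants → 0--11  0-11-  01-1-
Unchecked terms (primes): -0001, -1011, 0--11, 0-000, 0-11-, 000-1, 0000-, 01-1-, 010-0, 11101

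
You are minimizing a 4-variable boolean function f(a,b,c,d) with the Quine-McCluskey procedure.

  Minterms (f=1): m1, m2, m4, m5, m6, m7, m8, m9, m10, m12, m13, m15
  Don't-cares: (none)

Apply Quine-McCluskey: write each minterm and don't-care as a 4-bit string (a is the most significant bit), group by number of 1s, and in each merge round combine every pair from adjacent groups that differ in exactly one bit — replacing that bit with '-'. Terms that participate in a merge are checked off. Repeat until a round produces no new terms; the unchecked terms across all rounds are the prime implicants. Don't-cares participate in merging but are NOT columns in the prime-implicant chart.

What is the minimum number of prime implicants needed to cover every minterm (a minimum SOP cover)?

[col 0] 0001*, 0010*, 0100*, 0101*, 0110*, 0111*, 1000*, 1001*, 1010*, 1100*, 1101*, 1111*
[col 1] -001*, -010, -100*, -101*, -111*, 0-01*, 0-10, 01-0*, 01-1*, 010-*, 011-*, 1-00*, 1-01*, 10-0, 100-*, 11-1*, 110-*
[col 2] --01, -1-1, -10-, 01--, 1-0-
Prime implicants: --01, -010, -1-1, -10-, 0-10, 01--, 1-0-, 10-0
PI chart (minterm → PIs covering it):
  1 | --01  (sole → essential)
  2 | -010,0-10
  4 | -10-,01--
  5 | --01,-1-1,-10-,01--
  6 | 0-10,01--
  7 | -1-1,01--
  8 | 1-0-,10-0
  9 | --01,1-0-
  10 | -010,10-0
  12 | -10-,1-0-
  13 | --01,-1-1,-10-,1-0-
  15 | -1-1  (sole → essential)
Essential prime implicants: --01, -1-1
Petrick residual → -010, 01--, 1-0-
Minimum SOP uses 5 PIs: c'd + b'cd' + bd + a'b + ac'

5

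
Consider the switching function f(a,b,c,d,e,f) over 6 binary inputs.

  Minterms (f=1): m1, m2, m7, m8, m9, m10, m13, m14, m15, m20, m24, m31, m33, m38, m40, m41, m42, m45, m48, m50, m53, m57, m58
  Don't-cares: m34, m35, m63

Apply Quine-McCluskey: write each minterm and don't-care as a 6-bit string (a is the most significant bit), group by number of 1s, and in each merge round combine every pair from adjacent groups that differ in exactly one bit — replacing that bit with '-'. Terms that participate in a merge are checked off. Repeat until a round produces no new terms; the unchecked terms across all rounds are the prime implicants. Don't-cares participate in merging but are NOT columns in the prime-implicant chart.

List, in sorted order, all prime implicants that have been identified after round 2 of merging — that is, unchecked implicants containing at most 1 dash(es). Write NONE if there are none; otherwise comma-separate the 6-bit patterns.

-11111, 0-1000, 0-1111, 00-111, 001-10, 0011-1, 00111-, 010100, 1-1001, 100-10, 1000-1, 10001-, 1100-0, 110101

Round 0: 000001✓ 000010✓ 000111✓ 001000✓ 001001✓ 001010✓ 001101✓ 001110✓ 001111✓ 010100 011000✓ 011111✓ 100001✓ 100010✓ 100011✓ 100110✓ 101000✓ 101001✓ 101010✓ 101101✓ 110000✓ 110010✓ 110101 111001✓ 111010✓ 111111✓
Round 1: -00001✓ -00010✓ -01000✓ -01001✓ -01010✓ -01101✓ -11111 0-1000 0-1111 00-001✓ 00-010✓ 00-111 001-01✓ 001-10 0010-0✓ 00100-✓ 0011-1 00111- 1-0010✓ 1-1001 1-1010✓ 10-001✓ 10-010✓ 100-10 1000-1 10001- 101-01✓ 1010-0✓ 10100-✓ 11-010✓ 1100-0
Round 2: -0-001 -0-010 -01-01 -010-0 -0100- 1--010
PIs = {-0-001, -0-010, -01-01, -010-0, -0100-, -11111, 0-1000, 0-1111, 00-111, 001-10, 0011-1, 00111-, 010100, 1--010, 1-1001, 100-10, 1000-1, 10001-, 1100-0, 110101}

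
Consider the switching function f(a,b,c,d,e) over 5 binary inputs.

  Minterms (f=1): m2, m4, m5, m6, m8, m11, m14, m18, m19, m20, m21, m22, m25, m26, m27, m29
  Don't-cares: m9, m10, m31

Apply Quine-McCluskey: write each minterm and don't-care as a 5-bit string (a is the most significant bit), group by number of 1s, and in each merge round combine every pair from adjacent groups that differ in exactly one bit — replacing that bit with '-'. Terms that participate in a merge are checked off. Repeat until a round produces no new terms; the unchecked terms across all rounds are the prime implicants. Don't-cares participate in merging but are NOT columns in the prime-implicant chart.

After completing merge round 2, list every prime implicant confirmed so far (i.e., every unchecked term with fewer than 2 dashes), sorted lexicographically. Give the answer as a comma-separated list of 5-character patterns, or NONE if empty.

1-101

Round 0: 00010✓ 00100✓ 00101✓ 00110✓ 01000✓ 01001✓ 01010✓ 01011✓ 01110✓ 10010✓ 10011✓ 10100✓ 10101✓ 10110✓ 11001✓ 11010✓ 11011✓ 11101✓ 11111✓
Round 1: -0010✓ -0100✓ -0101✓ -0110✓ -1001✓ -1010✓ -1011✓ 0-010✓ 0-110✓ 00-10✓ 001-0✓ 0010-✓ 01-10✓ 010-0✓ 010-1✓ 0100-✓ 0101-✓ 1-010✓ 1-011✓ 1-101 10-10✓ 1001-✓ 101-0✓ 1010-✓ 11-01✓ 11-11✓ 110-1✓ 1101-✓ 111-1✓
Round 2: --010 -0-10 -01-0 -010- -10-1 -101- 0--10 010-- 1-01- 11--1
PIs = {--010, -0-10, -01-0, -010-, -10-1, -101-, 0--10, 010--, 1-01-, 1-101, 11--1}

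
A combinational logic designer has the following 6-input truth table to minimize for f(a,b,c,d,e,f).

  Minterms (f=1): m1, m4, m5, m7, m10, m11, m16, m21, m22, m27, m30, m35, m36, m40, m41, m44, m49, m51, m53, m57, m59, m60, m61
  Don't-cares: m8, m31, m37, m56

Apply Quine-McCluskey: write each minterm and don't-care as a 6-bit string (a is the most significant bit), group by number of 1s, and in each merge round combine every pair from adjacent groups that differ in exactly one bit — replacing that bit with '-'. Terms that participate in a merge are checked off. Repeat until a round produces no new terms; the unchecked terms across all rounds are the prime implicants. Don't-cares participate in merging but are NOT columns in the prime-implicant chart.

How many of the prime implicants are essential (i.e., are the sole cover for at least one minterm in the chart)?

8

Round 0: 000001✓ 000100✓ 000101✓ 000111✓ 001000✓ 001010✓ 001011✓ 010000 010101✓ 010110✓ 011011✓ 011110✓ 011111✓ 100011✓ 100100✓ 100101✓ 101000✓ 101001✓ 101100✓ 110001✓ 110011✓ 110101✓ 111000✓ 111001✓ 111011✓ 111100✓ 111101✓
Round 1: -00100✓ -00101✓ -01000 -10101✓ -11011 0-0101✓ 0-1011 000-01 0001-1 00010-✓ 0010-0 00101- 01-110 011-11 01111- 1-0011 1-0101✓ 1-1000✓ 1-1001✓ 1-1100✓ 10-100 10010-✓ 101-00✓ 10100-✓ 11-001✓ 11-011✓ 11-101✓ 110-01✓ 1100-1✓ 111-00✓ 111-01✓ 1110-1✓ 11100-✓ 11110-✓
Round 2: --0101 -0010- 1-1-00 1-100- 11--01 11-0-1 111-0-
PIs = {--0101, -0010-, -01000, -11011, 0-1011, 000-01, 0001-1, 0010-0, 00101-, 01-110, 010000, 011-11, 01111-, 1-0011, 1-1-00, 1-100-, 10-100, 11--01, 11-0-1, 111-0-}
Coverage chart:
  m1: 000-01 ←essential
  m4: -0010- ←essential
  m5: --0101,-0010-,000-01,0001-1
  m7: 0001-1 ←essential
  m10: 0010-0,00101-
  m11: 0-1011,00101-
  m16: 010000 ←essential
  m21: --0101 ←essential
  m22: 01-110 ←essential
  m27: -11011,0-1011,011-11
  m30: 01-110,01111-
  m35: 1-0011 ←essential
  m36: -0010-,10-100
  m40: -01000,1-1-00,1-100-
  m41: 1-100- ←essential
  m44: 1-1-00,10-100
  m49: 11--01,11-0-1
  m51: 1-0011,11-0-1
  m53: --0101,11--01
  m57: 1-100-,11--01,11-0-1,111-0-
  m59: -11011,11-0-1
  m60: 1-1-00,111-0-
  m61: 11--01,111-0-
Essential: --0101, -0010-, 000-01, 0001-1, 01-110, 010000, 1-0011, 1-100-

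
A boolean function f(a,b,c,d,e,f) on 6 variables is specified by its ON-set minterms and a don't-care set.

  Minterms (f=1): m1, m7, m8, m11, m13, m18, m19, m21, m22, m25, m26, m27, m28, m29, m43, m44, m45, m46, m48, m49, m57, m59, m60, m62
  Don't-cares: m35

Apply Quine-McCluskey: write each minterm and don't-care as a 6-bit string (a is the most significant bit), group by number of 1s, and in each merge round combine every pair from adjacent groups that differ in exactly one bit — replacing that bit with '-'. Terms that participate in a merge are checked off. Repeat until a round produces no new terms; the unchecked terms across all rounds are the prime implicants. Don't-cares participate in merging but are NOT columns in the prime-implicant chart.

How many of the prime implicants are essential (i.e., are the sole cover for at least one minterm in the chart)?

[col 0] 000001, 000111, 001000, 001011*, 001101*, 010010*, 010011*, 010101*, 010110*, 011001*, 011010*, 011011*, 011100*, 011101*, 100011*, 101011*, 101100*, 101101*, 101110*, 110000*, 110001*, 111001*, 111011*, 111100*, 111110*
[col 1] -01011*, -01101, -11001*, -11011*, -11100, 0-1011*, 0-1101, 01-010*, 01-011*, 01-101, 010-10, 01001-*, 011-01, 0110-1*, 01101-*, 01110-, 1-1011*, 1-1100*, 1-1110*, 10-011, 1011-0*, 10110-, 11-001, 11000-, 1110-1*, 1111-0*
[col 2] --1011, -110-1, 01-01-, 1-11-0
Prime implicants: --1011, -01101, -110-1, -11100, 0-1101, 000001, 000111, 001000, 01-01-, 01-101, 010-10, 011-01, 01110-, 1-11-0, 10-011, 10110-, 11-001, 11000-
PI chart (minterm → PIs covering it):
  1 | 000001  (sole → essential)
  7 | 000111  (sole → essential)
  8 | 001000  (sole → essential)
  11 | --1011  (sole → essential)
  13 | -01101,0-1101
  18 | 01-01-,010-10
  19 | 01-01-  (sole → essential)
  21 | 01-101  (sole → essential)
  22 | 010-10  (sole → essential)
  25 | -110-1,011-01
  26 | 01-01-  (sole → essential)
  27 | --1011,-110-1,01-01-
  28 | -11100,01110-
  29 | 0-1101,01-101,011-01,01110-
  43 | --1011,10-011
  44 | 1-11-0,10110-
  45 | -01101,10110-
  46 | 1-11-0  (sole → essential)
  48 | 11000-  (sole → essential)
  49 | 11-001,11000-
  57 | -110-1,11-001
  59 | --1011,-110-1
  60 | -11100,1-11-0
  62 | 1-11-0  (sole → essential)
Essential prime implicants: --1011, 000001, 000111, 001000, 01-01-, 01-101, 010-10, 1-11-0, 11000-

9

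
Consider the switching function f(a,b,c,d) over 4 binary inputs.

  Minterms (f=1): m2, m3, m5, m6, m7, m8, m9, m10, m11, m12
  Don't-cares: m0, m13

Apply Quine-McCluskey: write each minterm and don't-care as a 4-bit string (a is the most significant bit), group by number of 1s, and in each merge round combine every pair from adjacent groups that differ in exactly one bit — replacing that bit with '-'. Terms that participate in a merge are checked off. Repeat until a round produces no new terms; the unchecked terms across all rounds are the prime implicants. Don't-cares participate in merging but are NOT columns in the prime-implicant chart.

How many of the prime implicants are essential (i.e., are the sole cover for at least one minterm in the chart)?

2

size-2^0 implicants → 0000(✓)  0010(✓)  0011(✓)  0101(✓)  0110(✓)  0111(✓)  1000(✓)  1001(✓)  1010(✓)  1011(✓)  1100(✓)  1101(✓)
size-2^1 implicants → -000(✓)  -010(✓)  -011(✓)  -101  0-10(✓)  0-11(✓)  00-0(✓)  001-(✓)  01-1  011-(✓)  1-00(✓)  1-01(✓)  10-0(✓)  10-1(✓)  100-(✓)  101-(✓)  110-(✓)
size-2^2 implicants → -0-0  -01-  0-1-  1-0-  10--
Unchecked terms (primes): -0-0, -01-, -101, 0-1-, 01-1, 1-0-, 10--
Minterm coverage:
  m2 ⊆ -0-0,-01-,0-1-
  m3 ⊆ -01-,0-1-
  m5 ⊆ -101,01-1
  m6 ⊆ 0-1- [E]
  m7 ⊆ 0-1-,01-1
  m8 ⊆ -0-0,1-0-,10--
  m9 ⊆ 1-0-,10--
  m10 ⊆ -0-0,-01-,10--
  m11 ⊆ -01-,10--
  m12 ⊆ 1-0- [E]
E = {0-1-, 1-0-}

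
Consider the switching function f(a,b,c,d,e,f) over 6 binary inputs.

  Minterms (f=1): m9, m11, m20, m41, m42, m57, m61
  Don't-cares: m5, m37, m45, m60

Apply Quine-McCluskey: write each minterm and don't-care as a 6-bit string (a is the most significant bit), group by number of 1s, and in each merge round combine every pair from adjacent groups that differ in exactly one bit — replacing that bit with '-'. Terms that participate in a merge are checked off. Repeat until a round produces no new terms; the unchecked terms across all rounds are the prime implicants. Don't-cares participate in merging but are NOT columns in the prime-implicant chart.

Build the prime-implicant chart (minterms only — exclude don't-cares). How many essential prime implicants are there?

4

size-2^0 implicants → 000101(✓)  001001(✓)  001011(✓)  010100  100101(✓)  101001(✓)  101010  101101(✓)  111001(✓)  111100(✓)  111101(✓)
size-2^1 implicants → -00101  -01001  0010-1  1-1001(✓)  1-1101(✓)  10-101  101-01(✓)  111-01(✓)  11110-
size-2^2 implicants → 1-1-01
Unchecked terms (primes): -00101, -01001, 0010-1, 010100, 1-1-01, 10-101, 101010, 11110-
Minterm coverage:
  m9 ⊆ -01001,0010-1
  m11 ⊆ 0010-1 [E]
  m20 ⊆ 010100 [E]
  m41 ⊆ -01001,1-1-01
  m42 ⊆ 101010 [E]
  m57 ⊆ 1-1-01 [E]
  m61 ⊆ 1-1-01,11110-
E = {0010-1, 010100, 1-1-01, 101010}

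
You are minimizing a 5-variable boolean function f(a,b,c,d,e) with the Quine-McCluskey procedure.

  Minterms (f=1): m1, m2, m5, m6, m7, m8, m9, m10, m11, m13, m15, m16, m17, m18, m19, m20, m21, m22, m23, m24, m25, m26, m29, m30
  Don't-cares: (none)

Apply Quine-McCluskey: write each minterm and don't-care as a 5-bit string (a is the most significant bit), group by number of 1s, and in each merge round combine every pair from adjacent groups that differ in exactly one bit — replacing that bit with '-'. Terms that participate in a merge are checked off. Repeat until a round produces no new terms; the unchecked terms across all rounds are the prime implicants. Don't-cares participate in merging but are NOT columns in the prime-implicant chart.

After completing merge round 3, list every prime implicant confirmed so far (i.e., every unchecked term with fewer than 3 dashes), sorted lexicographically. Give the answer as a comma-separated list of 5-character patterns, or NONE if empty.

size-2^0 implicants → 00001(✓)  00010(✓)  00101(✓)  00110(✓)  00111(✓)  01000(✓)  01001(✓)  01010(✓)  01011(✓)  01101(✓)  01111(✓)  10000(✓)  10001(✓)  10010(✓)  10011(✓)  10100(✓)  10101(✓)  10110(✓)  10111(✓)  11000(✓)  11001(✓)  11010(✓)  11101(✓)  11110(✓)
size-2^1 implicants → -0001(✓)  -0010(✓)  -0101(✓)  -0110(✓)  -0111(✓)  -1000(✓)  -1001(✓)  -1010(✓)  -1101(✓)  0-001(✓)  0-010(✓)  0-101(✓)  0-111(✓)  00-01(✓)  00-10(✓)  001-1(✓)  0011-(✓)  01-01(✓)  01-11(✓)  010-0(✓)  010-1(✓)  0100-(✓)  0101-(✓)  011-1(✓)  1-000(✓)  1-001(✓)  1-010(✓)  1-101(✓)  1-110(✓)  10-00(✓)  10-01(✓)  10-10(✓)  10-11(✓)  100-0(✓)  100-1(✓)  1000-(✓)  1001-(✓)  101-0(✓)  101-1(✓)  1010-(✓)  1011-(✓)  11-01(✓)  11-10(✓)  110-0(✓)  1100-(✓)
size-2^2 implicants → --001(✓)  --010  --101(✓)  -0-01(✓)  -0-10  -01-1  -011-  -1-01(✓)  -10-0  -100-  0--01(✓)  0-1-1  01--1  010--  1--01(✓)  1--10  1-0-0  1-00-  10--0(✓)  10--1(✓)  10-0-(✓)  10-1-(✓)  100--(✓)  101--(✓)
size-2^3 implicants → ---01  10---
Unchecked terms (primes): ---01, --010, -0-10, -01-1, -011-, -10-0, -100-, 0-1-1, 01--1, 010--, 1--10, 1-0-0, 1-00-, 10---

--010, -0-10, -01-1, -011-, -10-0, -100-, 0-1-1, 01--1, 010--, 1--10, 1-0-0, 1-00-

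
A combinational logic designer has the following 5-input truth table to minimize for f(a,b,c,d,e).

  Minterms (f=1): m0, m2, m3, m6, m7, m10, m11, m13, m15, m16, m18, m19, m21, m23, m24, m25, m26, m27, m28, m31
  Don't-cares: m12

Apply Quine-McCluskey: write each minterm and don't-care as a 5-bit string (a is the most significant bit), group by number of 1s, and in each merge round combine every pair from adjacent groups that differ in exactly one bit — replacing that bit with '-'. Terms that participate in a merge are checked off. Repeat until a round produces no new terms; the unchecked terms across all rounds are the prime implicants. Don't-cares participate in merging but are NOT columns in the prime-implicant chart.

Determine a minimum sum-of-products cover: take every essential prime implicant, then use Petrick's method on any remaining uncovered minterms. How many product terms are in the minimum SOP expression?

8

Round 0: 00000✓ 00010✓ 00011✓ 00110✓ 00111✓ 01010✓ 01011✓ 01100✓ 01101✓ 01111✓ 10000✓ 10010✓ 10011✓ 10101✓ 10111✓ 11000✓ 11001✓ 11010✓ 11011✓ 11100✓ 11111✓
Round 1: -0000✓ -0010✓ -0011✓ -0111✓ -1010✓ -1011✓ -1100 -1111✓ 0-010✓ 0-011✓ 0-111✓ 00-10✓ 00-11✓ 000-0✓ 0001-✓ 0011-✓ 01-11✓ 0101-✓ 011-1 0110- 1-000✓ 1-010✓ 1-011✓ 1-111✓ 10-11✓ 100-0✓ 1001-✓ 101-1 11-00 11-11✓ 110-0✓ 110-1✓ 1100-✓ 1101-✓
Round 2: --010✓ --011✓ --111✓ -0-11✓ -00-0 -001-✓ -1-11✓ -101-✓ 0--11✓ 0-01-✓ 00-1- 1--11✓ 1-0-0 1-01-✓ 110--
Round 3: ---11 --01-
PIs = {---11, --01-, -00-0, -1100, 00-1-, 011-1, 0110-, 1-0-0, 101-1, 11-00, 110--}
Coverage chart:
  m0: -00-0 ←essential
  m2: --01-,-00-0,00-1-
  m3: ---11,--01-,00-1-
  m6: 00-1- ←essential
  m7: ---11,00-1-
  m10: --01- ←essential
  m11: ---11,--01-
  m13: 011-1,0110-
  m15: ---11,011-1
  m16: -00-0,1-0-0
  m18: --01-,-00-0,1-0-0
  m19: ---11,--01-
  m21: 101-1 ←essential
  m23: ---11,101-1
  m24: 1-0-0,11-00,110--
  m25: 110-- ←essential
  m26: --01-,1-0-0,110--
  m27: ---11,--01-,110--
  m28: -1100,11-00
  m31: ---11 ←essential
Essential: ---11, --01-, -00-0, 00-1-, 101-1, 110--
Petrick residual → -1100, 011-1
Min cover (8 terms): de + c'd + b'c'e' + bcd'e' + a'b'd + a'bce + ab'ce + abc'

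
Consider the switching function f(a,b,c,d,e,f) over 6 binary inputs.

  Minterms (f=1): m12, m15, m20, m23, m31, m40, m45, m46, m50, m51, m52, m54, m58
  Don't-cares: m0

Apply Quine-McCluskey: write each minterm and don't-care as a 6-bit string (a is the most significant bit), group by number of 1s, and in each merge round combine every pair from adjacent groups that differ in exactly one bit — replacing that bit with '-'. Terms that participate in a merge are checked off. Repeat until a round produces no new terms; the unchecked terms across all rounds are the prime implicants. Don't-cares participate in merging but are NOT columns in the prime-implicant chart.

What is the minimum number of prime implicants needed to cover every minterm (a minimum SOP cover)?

[col 0] 000000, 001100, 001111*, 010100*, 010111*, 011111*, 101000, 101101, 101110, 110010*, 110011*, 110100*, 110110*, 111010*
[col 1] -10100, 0-1111, 01-111, 11-010, 110-10, 11001-, 1101-0
Prime implicants: -10100, 0-1111, 000000, 001100, 01-111, 101000, 101101, 101110, 11-010, 110-10, 11001-, 1101-0
PI chart (minterm → PIs covering it):
  12 | 001100  (sole → essential)
  15 | 0-1111  (sole → essential)
  20 | -10100  (sole → essential)
  23 | 01-111  (sole → essential)
  31 | 0-1111,01-111
  40 | 101000  (sole → essential)
  45 | 101101  (sole → essential)
  46 | 101110  (sole → essential)
  50 | 11-010,110-10,11001-
  51 | 11001-  (sole → essential)
  52 | -10100,1101-0
  54 | 110-10,1101-0
  58 | 11-010  (sole → essential)
Essential prime implicants: -10100, 0-1111, 001100, 01-111, 101000, 101101, 101110, 11-010, 11001-
Petrick residual → 110-10
Minimum SOP uses 10 PIs: bc'de'f' + a'cdef + a'b'cde'f' + a'bdef + ab'cd'e'f' + ab'cde'f + ab'cdef' + abd'ef' + abc'ef' + abc'd'e

10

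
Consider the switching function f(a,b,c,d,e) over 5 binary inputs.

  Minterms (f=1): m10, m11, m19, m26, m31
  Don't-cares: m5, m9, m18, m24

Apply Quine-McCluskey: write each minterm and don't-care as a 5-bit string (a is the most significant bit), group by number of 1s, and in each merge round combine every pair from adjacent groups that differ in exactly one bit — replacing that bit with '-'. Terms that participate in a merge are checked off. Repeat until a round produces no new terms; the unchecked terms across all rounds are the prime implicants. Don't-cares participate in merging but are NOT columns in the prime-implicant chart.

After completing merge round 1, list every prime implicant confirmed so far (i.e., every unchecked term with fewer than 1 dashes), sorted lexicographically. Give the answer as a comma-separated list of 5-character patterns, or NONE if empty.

Round 0: 00101 01001✓ 01010✓ 01011✓ 10010✓ 10011✓ 11000✓ 11010✓ 11111
Round 1: -1010 010-1 0101- 1-010 1001- 110-0
PIs = {-1010, 00101, 010-1, 0101-, 1-010, 1001-, 110-0, 11111}

00101, 11111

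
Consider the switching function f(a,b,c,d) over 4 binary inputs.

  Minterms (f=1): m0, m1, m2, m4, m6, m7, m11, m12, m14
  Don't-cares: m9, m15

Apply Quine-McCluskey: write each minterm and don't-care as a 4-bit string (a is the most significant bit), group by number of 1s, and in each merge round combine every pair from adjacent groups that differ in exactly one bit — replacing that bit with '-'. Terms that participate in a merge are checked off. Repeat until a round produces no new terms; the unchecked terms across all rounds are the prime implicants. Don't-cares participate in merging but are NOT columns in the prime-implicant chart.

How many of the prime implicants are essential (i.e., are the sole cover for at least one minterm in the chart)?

Round 0: 0000✓ 0001✓ 0010✓ 0100✓ 0110✓ 0111✓ 1001✓ 1011✓ 1100✓ 1110✓ 1111✓
Round 1: -001 -100✓ -110✓ -111✓ 0-00✓ 0-10✓ 00-0✓ 000- 01-0✓ 011-✓ 1-11 10-1 11-0✓ 111-✓
Round 2: -1-0 -11- 0--0
PIs = {-001, -1-0, -11-, 0--0, 000-, 1-11, 10-1}
Coverage chart:
  m0: 0--0,000-
  m1: -001,000-
  m2: 0--0 ←essential
  m4: -1-0,0--0
  m6: -1-0,-11-,0--0
  m7: -11- ←essential
  m11: 1-11,10-1
  m12: -1-0 ←essential
  m14: -1-0,-11-
Essential: -1-0, -11-, 0--0

3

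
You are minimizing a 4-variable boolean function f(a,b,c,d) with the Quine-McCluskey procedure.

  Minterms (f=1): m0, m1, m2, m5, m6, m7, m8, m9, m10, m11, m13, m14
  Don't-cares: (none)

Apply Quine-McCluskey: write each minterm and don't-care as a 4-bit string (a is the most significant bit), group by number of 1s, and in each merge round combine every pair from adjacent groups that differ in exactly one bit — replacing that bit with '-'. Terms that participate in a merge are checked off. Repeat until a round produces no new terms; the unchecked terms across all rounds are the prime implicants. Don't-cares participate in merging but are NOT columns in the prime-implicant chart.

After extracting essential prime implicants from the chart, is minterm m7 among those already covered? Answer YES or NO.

size-2^0 implicants → 0000(✓)  0001(✓)  0010(✓)  0101(✓)  0110(✓)  0111(✓)  1000(✓)  1001(✓)  1010(✓)  1011(✓)  1101(✓)  1110(✓)
size-2^1 implicants → -000(✓)  -001(✓)  -010(✓)  -101(✓)  -110(✓)  0-01(✓)  0-10(✓)  00-0(✓)  000-(✓)  01-1  011-  1-01(✓)  1-10(✓)  10-0(✓)  10-1(✓)  100-(✓)  101-(✓)
size-2^2 implicants → --01  --10  -0-0  -00-  10--
Unchecked terms (primes): --01, --10, -0-0, -00-, 01-1, 011-, 10--
Minterm coverage:
  m0 ⊆ -0-0,-00-
  m1 ⊆ --01,-00-
  m2 ⊆ --10,-0-0
  m5 ⊆ --01,01-1
  m6 ⊆ --10,011-
  m7 ⊆ 01-1,011-
  m8 ⊆ -0-0,-00-,10--
  m9 ⊆ --01,-00-,10--
  m10 ⊆ --10,-0-0,10--
  m11 ⊆ 10-- [E]
  m13 ⊆ --01 [E]
  m14 ⊆ --10 [E]
E = {--01, --10, 10--}

NO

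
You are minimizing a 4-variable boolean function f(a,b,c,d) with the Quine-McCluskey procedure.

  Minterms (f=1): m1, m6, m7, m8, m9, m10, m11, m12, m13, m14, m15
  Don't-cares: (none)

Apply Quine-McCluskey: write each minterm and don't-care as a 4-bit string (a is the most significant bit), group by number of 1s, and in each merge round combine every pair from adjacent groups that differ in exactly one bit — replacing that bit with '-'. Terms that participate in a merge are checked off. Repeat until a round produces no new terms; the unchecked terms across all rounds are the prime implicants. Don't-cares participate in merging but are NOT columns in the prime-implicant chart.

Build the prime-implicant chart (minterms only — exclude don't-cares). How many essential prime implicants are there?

3

size-2^0 implicants → 0001(✓)  0110(✓)  0111(✓)  1000(✓)  1001(✓)  1010(✓)  1011(✓)  1100(✓)  1101(✓)  1110(✓)  1111(✓)
size-2^1 implicants → -001  -110(✓)  -111(✓)  011-(✓)  1-00(✓)  1-01(✓)  1-10(✓)  1-11(✓)  10-0(✓)  10-1(✓)  100-(✓)  101-(✓)  11-0(✓)  11-1(✓)  110-(✓)  111-(✓)
size-2^2 implicants → -11-  1--0(✓)  1--1(✓)  1-0-(✓)  1-1-(✓)  10--(✓)  11--(✓)
size-2^3 implicants → 1---
Unchecked terms (primes): -001, -11-, 1---
Minterm coverage:
  m1 ⊆ -001 [E]
  m6 ⊆ -11- [E]
  m7 ⊆ -11- [E]
  m8 ⊆ 1--- [E]
  m9 ⊆ -001,1---
  m10 ⊆ 1--- [E]
  m11 ⊆ 1--- [E]
  m12 ⊆ 1--- [E]
  m13 ⊆ 1--- [E]
  m14 ⊆ -11-,1---
  m15 ⊆ -11-,1---
E = {-001, -11-, 1---}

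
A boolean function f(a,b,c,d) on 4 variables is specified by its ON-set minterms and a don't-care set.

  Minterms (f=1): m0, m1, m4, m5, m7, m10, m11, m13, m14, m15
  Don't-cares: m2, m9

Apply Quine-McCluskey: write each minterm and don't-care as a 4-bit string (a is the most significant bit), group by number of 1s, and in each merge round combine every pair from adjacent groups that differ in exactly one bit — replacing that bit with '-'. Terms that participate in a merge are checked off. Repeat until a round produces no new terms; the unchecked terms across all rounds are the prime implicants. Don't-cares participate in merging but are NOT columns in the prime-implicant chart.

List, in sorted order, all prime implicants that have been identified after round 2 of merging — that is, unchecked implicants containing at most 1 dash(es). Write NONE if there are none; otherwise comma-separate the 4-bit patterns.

Round 0: 0000✓ 0001✓ 0010✓ 0100✓ 0101✓ 0111✓ 1001✓ 1010✓ 1011✓ 1101✓ 1110✓ 1111✓
Round 1: -001✓ -010 -101✓ -111✓ 0-00✓ 0-01✓ 00-0 000-✓ 01-1✓ 010-✓ 1-01✓ 1-10✓ 1-11✓ 10-1✓ 101-✓ 11-1✓ 111-✓
Round 2: --01 -1-1 0-0- 1--1 1-1-
PIs = {--01, -010, -1-1, 0-0-, 00-0, 1--1, 1-1-}

-010, 00-0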